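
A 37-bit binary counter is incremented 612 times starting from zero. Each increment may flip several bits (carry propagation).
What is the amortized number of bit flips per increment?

Bit i flips on every 2^i-th increment, so over 612 increments bit i flips floor(612/2^i) times. Summing over i: total flips < 2 * 612. Amortized: < 2 = O(1) per increment.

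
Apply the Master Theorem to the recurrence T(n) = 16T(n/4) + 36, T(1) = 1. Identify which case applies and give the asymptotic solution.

a=16, b=4, f(n)=36.
log_4(16) = 2 > 0.
Since f(n) = O(n^0) is polynomially smaller than n^2, Case 1 applies.
T(n) = Theta(n^2).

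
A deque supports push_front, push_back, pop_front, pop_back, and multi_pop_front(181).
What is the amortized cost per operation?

Assign 2 credits to each push operation. A pop uses 1 saved credit. multi_pop_front(181) uses up to 181 saved credits from previous pushes. Credits never go negative. Amortized cost is O(1).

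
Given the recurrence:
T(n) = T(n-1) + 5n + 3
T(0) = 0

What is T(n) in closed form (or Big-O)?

Dominant term in sum is 5*sum(i, i=1..n) = 5*n*(n+1)/2 = O(n^2).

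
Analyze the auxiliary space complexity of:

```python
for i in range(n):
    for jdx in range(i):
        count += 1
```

Space complexity: O(1).
Only a constant amount of auxiliary storage is used; nothing grows with n.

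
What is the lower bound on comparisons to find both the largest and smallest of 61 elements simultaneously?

Pair elements first (floor(61/2) comparisons), then find max among winners and min among losers. Total: ceil(3*61/2) - 2 = 90 comparisons.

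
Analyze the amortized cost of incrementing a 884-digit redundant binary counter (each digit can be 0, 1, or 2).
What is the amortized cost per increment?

A redundant counter on 884 digits allows digit values 0, 1, 2. Increment adds 1 to the least significant digit and carries any 2 to a 0 plus +1 on the next digit. With potential Phi = (number of 2-digits), each increment does O(1) actual work plus a chain of carries, each of which decreases Phi by 1. Amortized O(1).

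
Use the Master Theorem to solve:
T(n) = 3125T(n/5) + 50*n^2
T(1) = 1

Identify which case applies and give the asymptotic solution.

a=3125, b=5, f(n)=50*n^2.
log_5(3125) = 5 > 2.
Since f(n) = O(n^2) is polynomially smaller than n^5, Case 1 applies.
T(n) = Theta(n^5).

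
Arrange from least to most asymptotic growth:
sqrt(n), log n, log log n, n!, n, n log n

Ordered by growth rate: log log n < log n < sqrt(n) < n < n log n < n!.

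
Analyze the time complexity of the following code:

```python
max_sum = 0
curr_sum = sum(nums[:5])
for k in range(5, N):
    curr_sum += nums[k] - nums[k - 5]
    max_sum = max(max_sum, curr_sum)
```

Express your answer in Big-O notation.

Time complexity: O(n).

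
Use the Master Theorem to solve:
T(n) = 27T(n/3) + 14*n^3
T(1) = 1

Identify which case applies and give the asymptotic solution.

a=27, b=3, f(n)=14*n^3.
log_3(27) = 3, so n^(log_b(a)) = n^3.
f(n) = Theta(n^3), so Case 2 applies.
T(n) = Theta(n^3 log n).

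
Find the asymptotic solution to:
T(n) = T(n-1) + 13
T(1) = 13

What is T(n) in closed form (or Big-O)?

Unrolling: T(n) = T(n-1) + 13 = T(n-2) + 2*13 = ... = T(1) + (n-1)*13 = 13 + (n-1)*13 = 13n.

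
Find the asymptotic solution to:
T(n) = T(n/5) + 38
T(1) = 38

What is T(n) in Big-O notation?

Each step divides n by 5 and adds 38. After log_5(n) steps, T(n) = O(log n).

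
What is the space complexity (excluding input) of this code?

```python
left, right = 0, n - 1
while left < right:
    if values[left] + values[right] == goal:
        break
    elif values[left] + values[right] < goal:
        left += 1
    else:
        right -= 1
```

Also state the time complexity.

Space complexity: O(1).
Only a constant amount of auxiliary storage is used; nothing grows with n.
Time complexity: O(n).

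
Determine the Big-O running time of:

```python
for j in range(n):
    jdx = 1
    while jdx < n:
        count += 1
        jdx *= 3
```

Time complexity: O(n log n).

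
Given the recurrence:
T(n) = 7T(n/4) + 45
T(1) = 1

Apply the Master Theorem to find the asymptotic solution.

a=7, b=4, f(n)=45. log_4(7) = 1.404. Case 1 of Master Theorem: T(n) = O(n^1.404).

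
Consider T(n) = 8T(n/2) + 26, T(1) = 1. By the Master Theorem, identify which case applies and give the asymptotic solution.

a=8, b=2, f(n)=26.
log_2(8) = 3 > 0.
Since f(n) = O(n^0) is polynomially smaller than n^3, Case 1 applies.
T(n) = Theta(n^3).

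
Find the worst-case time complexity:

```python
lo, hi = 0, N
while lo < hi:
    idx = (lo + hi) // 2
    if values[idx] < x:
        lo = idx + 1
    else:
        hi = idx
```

Time complexity: O(log n).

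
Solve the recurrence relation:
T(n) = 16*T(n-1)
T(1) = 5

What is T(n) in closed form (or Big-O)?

Each step multiplies by 16. T(n) = T(1)*16^(n-1) = 5*16^(n-1).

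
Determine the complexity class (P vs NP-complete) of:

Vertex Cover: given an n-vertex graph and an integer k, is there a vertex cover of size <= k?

This problem is NP-complete: one of Karp's 21 NP-complete problems (with k part of the input; for any fixed constant k it is in P).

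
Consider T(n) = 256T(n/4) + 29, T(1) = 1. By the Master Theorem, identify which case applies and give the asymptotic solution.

a=256, b=4, f(n)=29.
log_4(256) = 4 > 0.
Since f(n) = O(n^0) is polynomially smaller than n^4, Case 1 applies.
T(n) = Theta(n^4).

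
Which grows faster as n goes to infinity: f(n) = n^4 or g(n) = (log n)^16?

f(n) = n^4 grows faster: any positive polynomial dominates any polylog.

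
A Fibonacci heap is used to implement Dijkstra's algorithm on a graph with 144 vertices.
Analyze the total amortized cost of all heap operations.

Dijkstra performs 144 insert, 144 extract-min, and at most E decrease-key operations. With Fibonacci heap: insert O(1) amortized, extract-min O(log n) amortized, decrease-key O(1) amortized. Total with n = 144: O(n * 1 + n * log n + E * 1) = O(n log n + E).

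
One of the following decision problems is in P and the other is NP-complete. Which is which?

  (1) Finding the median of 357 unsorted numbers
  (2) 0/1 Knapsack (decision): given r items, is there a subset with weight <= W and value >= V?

(1) is P: linear-time selection (median-of-medians) runs in O(n).
(2) is NP-complete: reduces from Subset Sum.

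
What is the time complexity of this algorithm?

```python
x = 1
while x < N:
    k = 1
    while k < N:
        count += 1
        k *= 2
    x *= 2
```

Time complexity: O(log^2 n).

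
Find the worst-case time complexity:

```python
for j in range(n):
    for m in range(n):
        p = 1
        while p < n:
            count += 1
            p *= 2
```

Time complexity: O(n^2 log n).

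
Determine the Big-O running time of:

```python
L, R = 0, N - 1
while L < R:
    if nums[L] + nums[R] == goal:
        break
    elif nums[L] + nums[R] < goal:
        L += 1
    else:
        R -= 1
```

Time complexity: O(n).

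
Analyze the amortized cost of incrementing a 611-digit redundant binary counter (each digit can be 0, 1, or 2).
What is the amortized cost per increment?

A redundant counter on 611 digits allows digit values 0, 1, 2. Increment adds 1 to the least significant digit and carries any 2 to a 0 plus +1 on the next digit. With potential Phi = (number of 2-digits), each increment does O(1) actual work plus a chain of carries, each of which decreases Phi by 1. Amortized O(1).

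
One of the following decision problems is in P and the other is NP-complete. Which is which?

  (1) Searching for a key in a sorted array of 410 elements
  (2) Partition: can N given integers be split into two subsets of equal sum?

(1) is P: binary search runs in O(log n).
(2) is NP-complete: Subset Sum reduces to it (one of Karp's 21 NP-complete problems).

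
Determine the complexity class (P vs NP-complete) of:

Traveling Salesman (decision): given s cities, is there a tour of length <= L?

This problem is NP-complete: reduces from Hamiltonian Cycle.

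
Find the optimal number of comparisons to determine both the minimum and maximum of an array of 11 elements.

Naive approach: 20 comparisons (10 for max + 10 for min).
Optimal: Compare elements in pairs first (floor(n/2) = 5 comparisons), then find max among winners and min among losers (5 comparisons each).
Total: ceil(3n/2) - 2 = 15 comparisons. An adversary argument shows this is also a lower bound.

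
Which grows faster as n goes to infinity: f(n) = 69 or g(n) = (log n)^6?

g(n) = (log n)^6 grows faster: any unbounded function dominates a constant.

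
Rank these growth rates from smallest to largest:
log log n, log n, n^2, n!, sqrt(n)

Ordered by growth rate: log log n < log n < sqrt(n) < n^2 < n!.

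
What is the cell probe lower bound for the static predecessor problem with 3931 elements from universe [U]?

The Patrascu-Thorup lower bound shows any data structure on n = 3931 elements using O(n * polylog(n)) space requires Omega(log log U) query time. van Emde Boas trees achieve O(log log U) with O(U) space.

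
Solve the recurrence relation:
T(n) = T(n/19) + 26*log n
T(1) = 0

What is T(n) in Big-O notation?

Each of the log_19(n) levels adds O(log n). T(n) = O(log^2 n).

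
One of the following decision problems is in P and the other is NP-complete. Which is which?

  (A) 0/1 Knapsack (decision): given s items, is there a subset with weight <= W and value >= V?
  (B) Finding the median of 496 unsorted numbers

(A) is NP-complete: reduces from Subset Sum.
(B) is P: linear-time selection (median-of-medians) runs in O(n).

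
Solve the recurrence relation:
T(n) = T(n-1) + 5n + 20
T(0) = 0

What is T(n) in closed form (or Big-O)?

Dominant term in sum is 5*sum(i, i=1..n) = 5*n*(n+1)/2 = O(n^2).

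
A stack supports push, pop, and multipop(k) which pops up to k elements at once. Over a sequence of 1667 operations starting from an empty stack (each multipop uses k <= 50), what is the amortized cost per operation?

Each element is pushed exactly once and popped at most once (whether by pop or as part of a multipop). So the total number of individual pops over the whole sequence is at most the number of pushes, which is at most 1667. Total work <= 2 * 1667, hence O(1) amortized per operation.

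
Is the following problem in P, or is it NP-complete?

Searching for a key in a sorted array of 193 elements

This problem is in P: binary search runs in O(log n).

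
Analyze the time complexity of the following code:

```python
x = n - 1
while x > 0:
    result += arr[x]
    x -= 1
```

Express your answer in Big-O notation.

Time complexity: O(n).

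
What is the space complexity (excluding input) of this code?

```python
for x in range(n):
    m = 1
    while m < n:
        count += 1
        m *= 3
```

Space complexity: O(1).
Only a constant amount of auxiliary storage is used; nothing grows with n.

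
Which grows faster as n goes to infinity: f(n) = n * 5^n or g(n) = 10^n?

g(n) = 10^n grows faster: 10^n / (n 5^n) = (10/5)^n / n -> infinity since 10/5 > 1.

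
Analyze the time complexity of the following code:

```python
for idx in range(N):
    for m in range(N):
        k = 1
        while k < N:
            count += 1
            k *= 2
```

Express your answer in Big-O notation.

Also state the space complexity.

Time complexity: O(n^2 log n).
Space complexity: O(1).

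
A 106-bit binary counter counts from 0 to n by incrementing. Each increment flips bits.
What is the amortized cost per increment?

Bit i flips every 2^i increments. Total flips over n increments: sum_{i=0}^{106} n/2^i < 2n. Amortized cost: 2n/n = O(1).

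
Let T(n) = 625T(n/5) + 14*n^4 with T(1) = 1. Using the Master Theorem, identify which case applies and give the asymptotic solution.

a=625, b=5, f(n)=14*n^4.
log_5(625) = 4, so n^(log_b(a)) = n^4.
f(n) = Theta(n^4), so Case 2 applies.
T(n) = Theta(n^4 log n).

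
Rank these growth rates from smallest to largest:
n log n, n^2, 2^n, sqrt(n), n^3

Ordered by growth rate: sqrt(n) < n log n < n^2 < n^3 < 2^n.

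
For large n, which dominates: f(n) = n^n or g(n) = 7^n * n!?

g(n) = 7^n * n! grows faster: by Stirling n! ~ sqrt(2 pi n)(n/e)^n, so 7^n n! / n^n ~ (7/e)^n sqrt(2 pi n) -> infinity since 7/e > 1.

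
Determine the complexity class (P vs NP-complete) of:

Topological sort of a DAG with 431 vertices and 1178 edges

This problem is in P: DFS-based topological sort runs in O(V+E).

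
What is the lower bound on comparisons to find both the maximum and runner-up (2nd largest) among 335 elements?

Lower bound: finding the max needs 335-1 comparisons. By an adversary weight-doubling argument, the maximum element must personally win at least ceil(log_2(335)) = 9 comparisons in any correct algorithm. The 2nd largest is among those 9 direct losers, and distinguishing it requires 9-1 more comparisons. Total >= 335-1 + 9-1 = 342. A balanced tournament achieves this bound exactly.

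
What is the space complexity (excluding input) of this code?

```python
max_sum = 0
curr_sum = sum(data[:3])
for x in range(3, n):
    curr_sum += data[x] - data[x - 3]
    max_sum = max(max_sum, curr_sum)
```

Space complexity: O(1).
Only a constant amount of auxiliary storage is used; nothing grows with n.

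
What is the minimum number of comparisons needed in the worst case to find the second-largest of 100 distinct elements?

Lower bound: finding the max needs 100-1 comparisons. By the adversary weight-doubling argument, the max must personally win >= ceil(log_2(100)) = 7 comparisons; the 2nd-largest is among those 7 losers, needing 7-1 more comparisons. Total >= 100-1 + 7-1 = 105. A balanced knockout tournament achieves this.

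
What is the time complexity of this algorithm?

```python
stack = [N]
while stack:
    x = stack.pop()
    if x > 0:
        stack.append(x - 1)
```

Time complexity: O(n).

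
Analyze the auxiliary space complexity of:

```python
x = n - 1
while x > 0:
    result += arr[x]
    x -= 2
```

Space complexity: O(1).
Only a constant amount of auxiliary storage is used; nothing grows with n.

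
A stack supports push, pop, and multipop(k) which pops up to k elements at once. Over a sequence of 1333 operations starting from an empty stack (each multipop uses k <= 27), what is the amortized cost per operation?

Each element is pushed exactly once and popped at most once (whether by pop or as part of a multipop). So the total number of individual pops over the whole sequence is at most the number of pushes, which is at most 1333. Total work <= 2 * 1333, hence O(1) amortized per operation.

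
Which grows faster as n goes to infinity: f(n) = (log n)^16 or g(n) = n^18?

g(n) = n^18 grows faster: any positive polynomial dominates any polylog.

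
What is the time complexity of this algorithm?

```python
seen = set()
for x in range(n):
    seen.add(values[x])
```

Time complexity: O(n).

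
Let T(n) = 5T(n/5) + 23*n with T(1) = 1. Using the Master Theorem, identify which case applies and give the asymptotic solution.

a=5, b=5, f(n)=23*n.
log_5(5) = 1, so n^(log_b(a)) = n.
f(n) = Theta(n), so Case 2 applies.
T(n) = Theta(n log n).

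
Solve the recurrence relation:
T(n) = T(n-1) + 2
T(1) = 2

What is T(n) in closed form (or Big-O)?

Unrolling: T(n) = T(n-1) + 2 = T(n-2) + 2*2 = ... = T(1) + (n-1)*2 = 2 + (n-1)*2 = 2n.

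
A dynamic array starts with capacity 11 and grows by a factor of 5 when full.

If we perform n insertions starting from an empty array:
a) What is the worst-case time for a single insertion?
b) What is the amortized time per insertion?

(a) Worst-case single insertion: O(n) -- when the array is full at capacity c, the resize copies all c elements, and c can be Theta(n).
(b) Resizes happen at sizes 11, 55, 275, ... Total copy cost for n insertions: 11 + 55 + ... = O(n) (geometric series with ratio 1/5). Amortized cost per insertion: O(n)/n = O(1).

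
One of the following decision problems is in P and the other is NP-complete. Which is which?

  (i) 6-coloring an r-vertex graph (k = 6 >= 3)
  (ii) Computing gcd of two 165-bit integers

(i) is NP-complete: graph k-coloring for k>=3 is NP-complete by reduction from 3-SAT.
(ii) is P: the Euclidean algorithm runs in polynomial time in the bit-length.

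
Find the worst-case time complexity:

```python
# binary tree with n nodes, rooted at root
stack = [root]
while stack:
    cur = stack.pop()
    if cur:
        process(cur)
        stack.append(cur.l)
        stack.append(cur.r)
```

Time complexity: O(n).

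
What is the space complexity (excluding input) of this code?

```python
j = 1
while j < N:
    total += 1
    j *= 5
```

Space complexity: O(1).
Only a constant amount of auxiliary storage is used; nothing grows with n.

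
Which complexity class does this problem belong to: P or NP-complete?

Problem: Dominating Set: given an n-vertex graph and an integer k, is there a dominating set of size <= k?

This problem is NP-complete: reduces from Set Cover (with k part of the input).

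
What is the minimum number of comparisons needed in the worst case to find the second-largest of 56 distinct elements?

Lower bound: finding the max needs 56-1 comparisons. By the adversary weight-doubling argument, the max must personally win >= ceil(log_2(56)) = 6 comparisons; the 2nd-largest is among those 6 losers, needing 6-1 more comparisons. Total >= 56-1 + 6-1 = 60. A balanced knockout tournament achieves this.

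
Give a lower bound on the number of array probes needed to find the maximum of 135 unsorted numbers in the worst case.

Adversary: any unprobed cell could hold a value larger than everything seen so far. If fewer than 135 cells are probed, the adversary places the max in an unprobed cell. So all 135 cells must be examined; together with 135-1 comparisons this is tight.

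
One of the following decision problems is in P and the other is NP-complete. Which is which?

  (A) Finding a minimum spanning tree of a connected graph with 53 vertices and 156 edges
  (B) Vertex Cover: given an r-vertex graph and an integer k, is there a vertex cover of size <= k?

(A) is P: Kruskal's / Prim's algorithms run in polynomial time.
(B) is NP-complete: one of Karp's 21 NP-complete problems (with k part of the input; for any fixed constant k it is in P).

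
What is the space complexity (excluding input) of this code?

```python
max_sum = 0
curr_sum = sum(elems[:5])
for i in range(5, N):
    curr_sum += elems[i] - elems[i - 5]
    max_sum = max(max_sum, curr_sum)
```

Space complexity: O(1).
Only a constant amount of auxiliary storage is used; nothing grows with n.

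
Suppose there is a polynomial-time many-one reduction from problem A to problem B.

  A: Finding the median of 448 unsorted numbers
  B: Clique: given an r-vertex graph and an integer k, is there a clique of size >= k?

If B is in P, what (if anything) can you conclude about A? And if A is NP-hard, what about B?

A poly-time reduction A <=_p B means any A-instance can be transformed to a B-instance in poly time.
If B is in P: compose the reduction with B's poly-time algorithm to solve A in poly time, so A is in P.
If A is NP-hard: every NP problem reduces to A, which reduces to B; composing reductions, every NP problem reduces to B, so B is NP-hard.
(Here in fact A is P and B is NP-complete.)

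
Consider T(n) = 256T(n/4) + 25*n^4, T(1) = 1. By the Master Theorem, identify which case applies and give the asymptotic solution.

a=256, b=4, f(n)=25*n^4.
log_4(256) = 4, so n^(log_b(a)) = n^4.
f(n) = Theta(n^4), so Case 2 applies.
T(n) = Theta(n^4 log n).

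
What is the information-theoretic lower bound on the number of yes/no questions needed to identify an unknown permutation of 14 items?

There are 14! = 87178291200 permutations. Each yes/no question gives at most 1 bit, so at least ceil(log_2(87178291200)) = 37 questions are needed.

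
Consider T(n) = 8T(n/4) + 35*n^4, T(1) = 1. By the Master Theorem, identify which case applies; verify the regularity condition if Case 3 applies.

a=8, b=4, f(n)=35*n^4.
log_4(8) = 1.5 < 4.
f(n) = Omega(n^(1.5+epsilon)) for some epsilon > 0, so Case 3 is the candidate.
Regularity: a*f(n/b) = 8*35*(n/4)^4 = (8/256)*35*n^4 <= c*f(n) with c = 8/256 < 1. Satisfied.
Case 3: T(n) = Theta(n^4).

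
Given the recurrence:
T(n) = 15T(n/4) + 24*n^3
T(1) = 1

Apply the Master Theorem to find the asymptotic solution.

a=15, b=4, f(n)=24*n^3. log_4(15) = 1.953 < 3. Case 3: T(n) = O(n^3).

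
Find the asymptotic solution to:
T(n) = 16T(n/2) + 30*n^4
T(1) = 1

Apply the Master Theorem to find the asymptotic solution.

a=16, b=2, f(n)=30*n^4. log_2(16) = 4. Case 2: T(n) = O(n^4 log n).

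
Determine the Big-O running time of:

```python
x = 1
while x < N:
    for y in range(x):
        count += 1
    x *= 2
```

Time complexity: O(n).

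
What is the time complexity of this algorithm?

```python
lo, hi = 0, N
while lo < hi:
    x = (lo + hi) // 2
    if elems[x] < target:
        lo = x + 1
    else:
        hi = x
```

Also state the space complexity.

Time complexity: O(log n).
Space complexity: O(1).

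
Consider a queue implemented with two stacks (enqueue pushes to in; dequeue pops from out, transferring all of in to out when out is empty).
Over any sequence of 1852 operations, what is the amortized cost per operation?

Each element is pushed to in once, popped once, pushed to out once, and popped once: 4 unit operations over its lifetime. Over 1852 operations the total work is O(1852). Amortized O(1) per enqueue/dequeue.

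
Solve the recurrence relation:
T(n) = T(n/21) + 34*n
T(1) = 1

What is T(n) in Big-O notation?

Geometric series: 34*n*(1 + 1/21 + 1/21^2 + ...) = O(n). T(n) = O(n).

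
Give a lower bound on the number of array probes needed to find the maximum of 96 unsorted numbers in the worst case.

Adversary: any unprobed cell could hold a value larger than everything seen so far. If fewer than 96 cells are probed, the adversary places the max in an unprobed cell. So all 96 cells must be examined; together with 96-1 comparisons this is tight.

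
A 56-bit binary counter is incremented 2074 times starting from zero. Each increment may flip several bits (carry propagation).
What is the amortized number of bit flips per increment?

Bit i flips on every 2^i-th increment, so over 2074 increments bit i flips floor(2074/2^i) times. Summing over i: total flips < 2 * 2074. Amortized: < 2 = O(1) per increment.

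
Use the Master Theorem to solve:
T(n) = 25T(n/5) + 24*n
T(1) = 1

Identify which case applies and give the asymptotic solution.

a=25, b=5, f(n)=24*n.
log_5(25) = 2 > 1.
Since f(n) = O(n^1) is polynomially smaller than n^2, Case 1 applies.
T(n) = Theta(n^2).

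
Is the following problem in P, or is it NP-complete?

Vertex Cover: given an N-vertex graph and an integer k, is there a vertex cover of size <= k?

This problem is NP-complete: one of Karp's 21 NP-complete problems (with k part of the input; for any fixed constant k it is in P).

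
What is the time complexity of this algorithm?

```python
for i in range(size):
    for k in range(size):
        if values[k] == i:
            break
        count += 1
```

Time complexity: O(n^2).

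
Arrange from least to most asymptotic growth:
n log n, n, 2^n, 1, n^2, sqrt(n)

Ordered by growth rate: 1 < sqrt(n) < n < n log n < n^2 < 2^n.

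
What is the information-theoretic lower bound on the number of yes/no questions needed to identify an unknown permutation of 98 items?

There are 98! = 9426890448883247745626185743057242473809693764078951663494238777294707070023223798882976159207729119823605850588608460429412647567360000000000000000000000 permutations. Each yes/no question gives at most 1 bit, so at least ceil(log_2(9426890448883247745626185743057242473809693764078951663494238777294707070023223798882976159207729119823605850588608460429412647567360000000000000000000000)) = 512 questions are needed.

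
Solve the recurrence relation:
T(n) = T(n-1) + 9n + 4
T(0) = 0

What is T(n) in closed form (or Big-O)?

Dominant term in sum is 9*sum(i, i=1..n) = 9*n*(n+1)/2 = O(n^2).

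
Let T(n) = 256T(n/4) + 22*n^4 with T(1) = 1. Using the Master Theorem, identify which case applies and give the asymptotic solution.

a=256, b=4, f(n)=22*n^4.
log_4(256) = 4, so n^(log_b(a)) = n^4.
f(n) = Theta(n^4), so Case 2 applies.
T(n) = Theta(n^4 log n).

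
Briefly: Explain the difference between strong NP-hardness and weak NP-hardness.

A problem is strongly NP-hard if it remains NP-hard even when all numbers in the input are bounded by a polynomial in the input length. A weakly NP-hard problem admits a pseudopolynomial algorithm. Subset Sum is weakly NP-hard (has O(nW) DP). 3-SAT is strongly NP-hard (no numeric parameters).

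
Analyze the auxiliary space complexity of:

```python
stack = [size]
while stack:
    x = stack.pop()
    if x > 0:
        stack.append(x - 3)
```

Space complexity: O(1).
Only a constant amount of auxiliary storage is used; nothing grows with n.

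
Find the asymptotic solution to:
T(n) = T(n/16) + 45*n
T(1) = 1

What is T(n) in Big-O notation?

Geometric series: 45*n*(1 + 1/16 + 1/16^2 + ...) = O(n). T(n) = O(n).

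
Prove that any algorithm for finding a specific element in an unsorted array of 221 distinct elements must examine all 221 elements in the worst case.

Adversary argument: if the algorithm examines fewer than 221 elements, the adversary places the target in an unexamined position. The algorithm cannot distinguish 'not present' from 'in unexamined position'.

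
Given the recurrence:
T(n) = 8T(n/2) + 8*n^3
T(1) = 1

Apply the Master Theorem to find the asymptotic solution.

a=8, b=2, f(n)=8*n^3. log_2(8) = 3. Case 2: T(n) = O(n^3 log n).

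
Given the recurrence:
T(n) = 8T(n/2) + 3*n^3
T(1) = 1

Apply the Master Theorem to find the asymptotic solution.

a=8, b=2, f(n)=3*n^3. log_2(8) = 3. Case 2: T(n) = O(n^3 log n).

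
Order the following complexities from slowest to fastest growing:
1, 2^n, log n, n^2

Ordered by growth rate: 1 < log n < n^2 < 2^n.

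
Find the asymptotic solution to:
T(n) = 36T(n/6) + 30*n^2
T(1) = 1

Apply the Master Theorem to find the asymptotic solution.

a=36, b=6, f(n)=30*n^2. log_6(36) = 2. Case 2: T(n) = O(n^2 log n).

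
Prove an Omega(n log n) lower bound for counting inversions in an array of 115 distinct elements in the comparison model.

Decision-tree argument: at any leaf, the comparisons made (with transitivity) must totally order all 115 elements -- otherwise some pair (i,j) is unordered, and an adversary can present two inputs agreeing on every comparison made but with that pair flipped, changing the inversion count by 1, so the leaf's output is wrong on one of them. Hence the tree has >= 115! leaves and height >= log_2(115!) = Omega(n log n). Modified merge sort achieves O(n log n).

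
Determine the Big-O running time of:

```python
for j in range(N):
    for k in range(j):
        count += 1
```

Time complexity: O(n^2).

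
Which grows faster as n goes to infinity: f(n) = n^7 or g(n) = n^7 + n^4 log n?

f(n) = n^7 and g(n) = n^7 + n^4 log n are Theta of each other: the lower-order n^4 log n term is o(n^7); both are Theta(n^7).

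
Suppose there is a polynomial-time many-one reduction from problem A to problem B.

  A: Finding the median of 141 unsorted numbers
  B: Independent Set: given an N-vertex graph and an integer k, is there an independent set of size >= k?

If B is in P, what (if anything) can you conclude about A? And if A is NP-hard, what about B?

A poly-time reduction A <=_p B means any A-instance can be transformed to a B-instance in poly time.
If B is in P: compose the reduction with B's poly-time algorithm to solve A in poly time, so A is in P.
If A is NP-hard: every NP problem reduces to A, which reduces to B; composing reductions, every NP problem reduces to B, so B is NP-hard.
(Here in fact A is P and B is NP-complete.)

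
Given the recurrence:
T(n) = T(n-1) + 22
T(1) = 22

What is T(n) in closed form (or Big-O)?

Unrolling: T(n) = T(n-1) + 22 = T(n-2) + 2*22 = ... = T(1) + (n-1)*22 = 22 + (n-1)*22 = 22n.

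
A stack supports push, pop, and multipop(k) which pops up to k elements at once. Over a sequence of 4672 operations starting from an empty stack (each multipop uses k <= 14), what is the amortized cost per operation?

Each element is pushed exactly once and popped at most once (whether by pop or as part of a multipop). So the total number of individual pops over the whole sequence is at most the number of pushes, which is at most 4672. Total work <= 2 * 4672, hence O(1) amortized per operation.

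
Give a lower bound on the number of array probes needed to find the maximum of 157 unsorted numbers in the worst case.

Adversary: any unprobed cell could hold a value larger than everything seen so far. If fewer than 157 cells are probed, the adversary places the max in an unprobed cell. So all 157 cells must be examined; together with 157-1 comparisons this is tight.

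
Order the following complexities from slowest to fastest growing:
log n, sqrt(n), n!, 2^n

Ordered by growth rate: log n < sqrt(n) < 2^n < n!.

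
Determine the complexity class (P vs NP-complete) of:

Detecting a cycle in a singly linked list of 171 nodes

This problem is in P: Floyd's tortoise-and-hare runs in O(n) time, O(1) space.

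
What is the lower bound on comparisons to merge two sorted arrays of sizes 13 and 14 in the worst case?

Adversary: with |13 - 14| <= 1 the inputs can be fully interleaved so that every adjacent pair in the merged output comes from different arrays. Then each of the 26 adjacent pairs must be directly compared, or the algorithm cannot determine their relative order. Standard merge meets this bound.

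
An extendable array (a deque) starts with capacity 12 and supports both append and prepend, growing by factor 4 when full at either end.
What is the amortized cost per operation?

Growth at either end copies all elements; capacities form a geometric sequence with ratio 4, so total copy cost over n operations is O(n) (two geometric series). Amortized O(1).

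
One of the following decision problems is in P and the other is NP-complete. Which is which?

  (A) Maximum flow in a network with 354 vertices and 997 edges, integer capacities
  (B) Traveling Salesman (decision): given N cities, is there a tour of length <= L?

(A) is P: Edmonds-Karp / push-relabel run in polynomial time.
(B) is NP-complete: reduces from Hamiltonian Cycle.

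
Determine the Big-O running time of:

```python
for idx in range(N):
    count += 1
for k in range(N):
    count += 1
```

Time complexity: O(n).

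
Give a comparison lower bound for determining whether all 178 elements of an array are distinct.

In the algebraic decision-tree model, the YES region for element distinctness on 178 elements has 178! connected components (one per ordering). Ben-Or's theorem then gives a lower bound of Omega(log(n!)) = Omega(n log n).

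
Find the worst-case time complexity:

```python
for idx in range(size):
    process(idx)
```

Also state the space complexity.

Time complexity: O(n).
Space complexity: O(1).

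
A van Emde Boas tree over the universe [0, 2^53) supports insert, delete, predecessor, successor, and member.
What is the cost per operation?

vEB recursively partitions [0, 9007199254740992) into sqrt(u) clusters of size sqrt(u). Each operation recurses into either one cluster or the summary, never both: T(u) = T(sqrt(u)) + O(1) => T(u) = O(log log u) = O(log 53). This is worst-case, not just amortized.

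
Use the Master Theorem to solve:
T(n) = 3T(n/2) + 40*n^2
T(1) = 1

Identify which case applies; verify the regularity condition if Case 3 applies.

a=3, b=2, f(n)=40*n^2.
log_2(3) = 1.585 < 2.
f(n) = Omega(n^(1.585+epsilon)) for some epsilon > 0, so Case 3 is the candidate.
Regularity: a*f(n/b) = 3*40*(n/2)^2 = (3/4)*40*n^2 <= c*f(n) with c = 3/4 < 1. Satisfied.
Case 3: T(n) = Theta(n^2).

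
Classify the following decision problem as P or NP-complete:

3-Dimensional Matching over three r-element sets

This problem is NP-complete: one of Karp's 21 NP-complete problems.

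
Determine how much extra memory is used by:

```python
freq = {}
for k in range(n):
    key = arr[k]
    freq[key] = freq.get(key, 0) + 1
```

Space complexity: O(n).
Auxiliary storage grows linearly with the input size n in the worst case.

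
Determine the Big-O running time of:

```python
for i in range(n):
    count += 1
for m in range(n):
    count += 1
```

Time complexity: O(n).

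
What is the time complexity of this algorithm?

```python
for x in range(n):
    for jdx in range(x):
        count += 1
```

Time complexity: O(n^2).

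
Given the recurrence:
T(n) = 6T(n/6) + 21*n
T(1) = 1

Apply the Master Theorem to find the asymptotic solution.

a=6, b=6, f(n)=21*n. log_6(6) = 1. Case 2: T(n) = O(n log n).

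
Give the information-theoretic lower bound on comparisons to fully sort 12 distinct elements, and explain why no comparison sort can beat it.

A comparison sort is a binary decision tree whose leaves are the 12! = 479001600 possible output permutations. A binary tree with L leaves has height >= ceil(log_2(L)). So any comparison sort needs >= ceil(log_2(12!)) = 29 comparisons in the worst case.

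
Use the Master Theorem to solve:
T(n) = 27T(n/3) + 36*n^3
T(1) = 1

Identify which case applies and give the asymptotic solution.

a=27, b=3, f(n)=36*n^3.
log_3(27) = 3, so n^(log_b(a)) = n^3.
f(n) = Theta(n^3), so Case 2 applies.
T(n) = Theta(n^3 log n).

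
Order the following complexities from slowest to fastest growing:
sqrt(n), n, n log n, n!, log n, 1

Ordered by growth rate: 1 < log n < sqrt(n) < n < n log n < n!.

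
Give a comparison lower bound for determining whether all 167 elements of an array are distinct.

In the algebraic decision-tree model, the YES region for element distinctness on 167 elements has 167! connected components (one per ordering). Ben-Or's theorem then gives a lower bound of Omega(log(n!)) = Omega(n log n).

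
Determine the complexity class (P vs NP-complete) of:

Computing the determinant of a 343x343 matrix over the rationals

This problem is in P: Gaussian elimination runs in O(n^3).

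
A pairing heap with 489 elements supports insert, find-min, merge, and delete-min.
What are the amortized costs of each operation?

Pairing heaps are self-adjusting heap-ordered trees. Insert and merge link two roots: O(1). Find-min reads the root: O(1). Delete-min removes the root, then pairs children in two passes; amortized cost is O(log 489) = O(log n).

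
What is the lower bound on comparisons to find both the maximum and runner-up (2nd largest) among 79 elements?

Lower bound: finding the max needs 79-1 comparisons. By an adversary weight-doubling argument, the maximum element must personally win at least ceil(log_2(79)) = 7 comparisons in any correct algorithm. The 2nd largest is among those 7 direct losers, and distinguishing it requires 7-1 more comparisons. Total >= 79-1 + 7-1 = 84. A balanced tournament achieves this bound exactly.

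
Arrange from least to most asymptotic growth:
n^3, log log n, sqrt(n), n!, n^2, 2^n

Ordered by growth rate: log log n < sqrt(n) < n^2 < n^3 < 2^n < n!.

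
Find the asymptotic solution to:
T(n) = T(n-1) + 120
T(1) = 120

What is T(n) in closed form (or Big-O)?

Unrolling: T(n) = T(n-1) + 120 = T(n-2) + 2*120 = ... = T(1) + (n-1)*120 = 120 + (n-1)*120 = 120n.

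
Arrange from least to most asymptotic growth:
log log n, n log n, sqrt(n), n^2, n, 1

Ordered by growth rate: 1 < log log n < sqrt(n) < n < n log n < n^2.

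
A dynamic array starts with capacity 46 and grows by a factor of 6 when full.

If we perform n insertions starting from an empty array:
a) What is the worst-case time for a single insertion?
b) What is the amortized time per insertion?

(a) Worst-case single insertion: O(n) -- when the array is full at capacity c, the resize copies all c elements, and c can be Theta(n).
(b) Resizes happen at sizes 46, 276, 1656, ... Total copy cost for n insertions: 46 + 276 + ... = O(n) (geometric series with ratio 1/6). Amortized cost per insertion: O(n)/n = O(1).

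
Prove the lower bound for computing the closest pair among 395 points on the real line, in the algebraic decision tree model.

Reduction from element distinctness: given 395 reals, the closest-pair distance is 0 iff two are equal. Element distinctness has an Omega(n log n) lower bound in the algebraic decision tree model (Ben-Or). Therefore closest pair on a line also requires Omega(n log n). Sorting then a linear scan achieves this.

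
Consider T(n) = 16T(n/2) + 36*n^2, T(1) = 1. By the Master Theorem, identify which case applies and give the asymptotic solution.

a=16, b=2, f(n)=36*n^2.
log_2(16) = 4 > 2.
Since f(n) = O(n^2) is polynomially smaller than n^4, Case 1 applies.
T(n) = Theta(n^4).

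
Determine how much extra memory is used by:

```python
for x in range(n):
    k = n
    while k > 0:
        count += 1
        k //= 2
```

Space complexity: O(1).
Only a constant amount of auxiliary storage is used; nothing grows with n.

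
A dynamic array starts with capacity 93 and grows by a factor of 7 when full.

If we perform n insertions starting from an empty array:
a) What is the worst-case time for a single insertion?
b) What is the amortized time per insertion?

(a) Worst-case single insertion: O(n) -- when the array is full at capacity c, the resize copies all c elements, and c can be Theta(n).
(b) Resizes happen at sizes 93, 651, 4557, ... Total copy cost for n insertions: 93 + 651 + ... = O(n) (geometric series with ratio 1/7). Amortized cost per insertion: O(n)/n = O(1).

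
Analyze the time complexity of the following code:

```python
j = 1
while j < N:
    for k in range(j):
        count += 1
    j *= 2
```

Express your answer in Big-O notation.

Time complexity: O(n).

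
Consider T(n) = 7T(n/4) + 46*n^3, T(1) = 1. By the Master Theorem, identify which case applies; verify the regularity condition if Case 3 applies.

a=7, b=4, f(n)=46*n^3.
log_4(7) = 1.404 < 3.
f(n) = Omega(n^(1.404+epsilon)) for some epsilon > 0, so Case 3 is the candidate.
Regularity: a*f(n/b) = 7*46*(n/4)^3 = (7/64)*46*n^3 <= c*f(n) with c = 7/64 < 1. Satisfied.
Case 3: T(n) = Theta(n^3).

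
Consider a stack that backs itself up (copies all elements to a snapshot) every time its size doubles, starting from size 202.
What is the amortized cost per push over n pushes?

Backups occur at sizes 202, 404, 808, ..., copying 202 + 404 + 808 + ... <= 2n elements total (geometric series). Spread over n pushes, the amortized backup cost is O(1) per push.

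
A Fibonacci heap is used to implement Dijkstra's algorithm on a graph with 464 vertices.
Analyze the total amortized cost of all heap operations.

Dijkstra performs 464 insert, 464 extract-min, and at most E decrease-key operations. With Fibonacci heap: insert O(1) amortized, extract-min O(log n) amortized, decrease-key O(1) amortized. Total with n = 464: O(n * 1 + n * log n + E * 1) = O(n log n + E).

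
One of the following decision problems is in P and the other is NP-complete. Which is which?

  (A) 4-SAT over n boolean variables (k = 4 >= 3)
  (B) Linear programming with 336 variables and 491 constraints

(A) is NP-complete: 3-SAT is NP-complete (Cook-Levin); k-SAT for k>=3 reduces from 3-SAT.
(B) is P: the ellipsoid and interior-point methods run in polynomial time.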